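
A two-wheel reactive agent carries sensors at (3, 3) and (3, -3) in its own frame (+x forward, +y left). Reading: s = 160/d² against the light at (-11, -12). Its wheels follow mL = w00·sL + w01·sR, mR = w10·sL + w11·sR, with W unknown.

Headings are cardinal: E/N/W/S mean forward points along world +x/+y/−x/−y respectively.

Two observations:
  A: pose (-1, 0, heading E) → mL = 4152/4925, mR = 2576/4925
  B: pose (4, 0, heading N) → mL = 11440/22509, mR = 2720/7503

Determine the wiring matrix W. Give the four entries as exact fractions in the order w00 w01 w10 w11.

obs A: pose=(-1,0,E) → sL=80/197, sR=16/25, mL=4152/4925, mR=2576/4925
obs B: pose=(4,0,N) → sL=160/369, sR=160/549, mL=11440/22509, mR=2720/7503
sensor matrix S = [[80/197, 16/25], [160/369, 160/549]]; det S = -3528704/22171365
solve [mL_A; mL_B] = S·[w00; w01] and [mR_A; mR_B] = S·[w10; w11]:
  w00 = 1/2, w01 = 1, w10 = 1/2, w11 = 1/2

1/2 1 1/2 1/2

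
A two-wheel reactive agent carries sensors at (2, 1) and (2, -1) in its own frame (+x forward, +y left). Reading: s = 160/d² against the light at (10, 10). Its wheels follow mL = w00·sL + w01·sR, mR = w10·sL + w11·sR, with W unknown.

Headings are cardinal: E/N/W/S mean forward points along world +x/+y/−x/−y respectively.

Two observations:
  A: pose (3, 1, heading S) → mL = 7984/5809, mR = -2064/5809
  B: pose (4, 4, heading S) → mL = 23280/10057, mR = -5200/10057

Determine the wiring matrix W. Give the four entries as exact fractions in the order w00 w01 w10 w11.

obs A: pose=(3,1,S) → sL=160/157, sR=32/37, mL=7984/5809, mR=-2064/5809
obs B: pose=(4,4,S) → sL=160/89, sR=160/113, mL=23280/10057, mR=-5200/10057
sensor matrix S = [[160/157, 32/37], [160/89, 160/113]]; det S = -6533120/58421113
solve [mL_A; mL_B] = S·[w00; w01] and [mR_A; mR_B] = S·[w10; w11]:
  w00 = 1/2, w01 = 1, w10 = 1/2, w11 = -1

1/2 1 1/2 -1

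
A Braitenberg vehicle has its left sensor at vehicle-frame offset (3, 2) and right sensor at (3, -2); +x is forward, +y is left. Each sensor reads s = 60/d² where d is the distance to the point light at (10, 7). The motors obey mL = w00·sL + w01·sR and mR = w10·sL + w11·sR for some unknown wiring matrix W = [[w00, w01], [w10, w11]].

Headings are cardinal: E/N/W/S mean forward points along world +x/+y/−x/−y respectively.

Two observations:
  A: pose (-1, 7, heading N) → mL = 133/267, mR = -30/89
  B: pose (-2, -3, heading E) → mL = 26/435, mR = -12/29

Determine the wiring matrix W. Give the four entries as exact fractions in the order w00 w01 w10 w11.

-1/2 1 -1 0

obs A: pose=(-1,7,N) → sL=30/89, sR=2/3, mL=133/267, mR=-30/89
obs B: pose=(-2,-3,E) → sL=12/29, sR=4/15, mL=26/435, mR=-12/29
sensor matrix S = [[30/89, 2/3], [12/29, 4/15]]; det S = -480/2581
solve [mL_A; mL_B] = S·[w00; w01] and [mR_A; mR_B] = S·[w10; w11]:
  w00 = -1/2, w01 = 1, w10 = -1, w11 = 0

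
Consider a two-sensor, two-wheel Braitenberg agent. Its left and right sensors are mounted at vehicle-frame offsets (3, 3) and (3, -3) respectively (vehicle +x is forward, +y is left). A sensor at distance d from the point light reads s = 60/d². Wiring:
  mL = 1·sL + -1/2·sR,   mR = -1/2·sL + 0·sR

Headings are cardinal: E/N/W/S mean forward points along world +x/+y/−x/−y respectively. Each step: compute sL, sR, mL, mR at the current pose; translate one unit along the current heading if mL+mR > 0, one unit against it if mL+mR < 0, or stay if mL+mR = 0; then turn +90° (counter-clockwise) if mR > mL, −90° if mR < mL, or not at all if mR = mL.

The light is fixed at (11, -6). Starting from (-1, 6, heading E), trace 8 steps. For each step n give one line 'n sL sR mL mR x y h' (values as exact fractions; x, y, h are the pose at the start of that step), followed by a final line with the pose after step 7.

0 10/51 10/27 5/459 -5/51 -1 6 E
1 60/181 60/337 14790/60997 -30/181 -2 6 S
2 3/16 15/113 219/1808 -3/32 -2 5 W
3 12/97 60/317 894/30749 -6/97 -3 5 N
4 6/29 6/17 15/493 -3/29 -3 4 E
5 60/193 60/373 16590/71989 -30/193 -4 4 S
6 1/6 5/39 4/39 -1/12 -4 3 W
7 12/101 60/313 726/31613 -6/101 -5 3 N
final -5 2 E

n=0: pose=(-1,6,E); sL=10/51, sR=10/27; mL=5/459, mR=-5/51; mL+mR=-40/459 → advance -1; mR−mL=-50/459 → turn -1·90°
n=1: pose=(-2,6,S); sL=60/181, sR=60/337; mL=14790/60997, mR=-30/181; mL+mR=4680/60997 → advance +1; mR−mL=-24900/60997 → turn -1·90°
n=2: pose=(-2,5,W); sL=3/16, sR=15/113; mL=219/1808, mR=-3/32; mL+mR=99/3616 → advance +1; mR−mL=-777/3616 → turn -1·90°
n=3: pose=(-3,5,N); sL=12/97, sR=60/317; mL=894/30749, mR=-6/97; mL+mR=-1008/30749 → advance -1; mR−mL=-2796/30749 → turn -1·90°
n=4: pose=(-3,4,E); sL=6/29, sR=6/17; mL=15/493, mR=-3/29; mL+mR=-36/493 → advance -1; mR−mL=-66/493 → turn -1·90°
n=5: pose=(-4,4,S); sL=60/193, sR=60/373; mL=16590/71989, mR=-30/193; mL+mR=5400/71989 → advance +1; mR−mL=-27780/71989 → turn -1·90°
n=6: pose=(-4,3,W); sL=1/6, sR=5/39; mL=4/39, mR=-1/12; mL+mR=1/52 → advance +1; mR−mL=-29/156 → turn -1·90°
n=7: pose=(-5,3,N); sL=12/101, sR=60/313; mL=726/31613, mR=-6/101; mL+mR=-1152/31613 → advance -1; mR−mL=-2604/31613 → turn -1·90°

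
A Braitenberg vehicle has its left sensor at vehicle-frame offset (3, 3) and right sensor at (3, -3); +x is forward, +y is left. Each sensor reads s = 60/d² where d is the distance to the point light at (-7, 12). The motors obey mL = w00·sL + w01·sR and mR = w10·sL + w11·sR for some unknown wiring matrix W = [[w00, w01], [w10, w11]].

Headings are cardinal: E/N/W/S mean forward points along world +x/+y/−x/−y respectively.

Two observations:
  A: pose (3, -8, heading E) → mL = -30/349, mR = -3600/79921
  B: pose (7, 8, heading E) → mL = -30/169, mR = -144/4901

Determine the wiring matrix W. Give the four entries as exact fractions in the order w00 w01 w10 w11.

0 -1 -1 1

obs A: pose=(3,-8,E) → sL=30/229, sR=30/349, mL=-30/349, mR=-3600/79921
obs B: pose=(7,8,E) → sL=6/29, sR=30/169, mL=-30/169, mR=-144/4901
sensor matrix S = [[30/229, 30/349], [6/29, 30/169]]; det S = 2142720/391692821
solve [mL_A; mL_B] = S·[w00; w01] and [mR_A; mR_B] = S·[w10; w11]:
  w00 = 0, w01 = -1, w10 = -1, w11 = 1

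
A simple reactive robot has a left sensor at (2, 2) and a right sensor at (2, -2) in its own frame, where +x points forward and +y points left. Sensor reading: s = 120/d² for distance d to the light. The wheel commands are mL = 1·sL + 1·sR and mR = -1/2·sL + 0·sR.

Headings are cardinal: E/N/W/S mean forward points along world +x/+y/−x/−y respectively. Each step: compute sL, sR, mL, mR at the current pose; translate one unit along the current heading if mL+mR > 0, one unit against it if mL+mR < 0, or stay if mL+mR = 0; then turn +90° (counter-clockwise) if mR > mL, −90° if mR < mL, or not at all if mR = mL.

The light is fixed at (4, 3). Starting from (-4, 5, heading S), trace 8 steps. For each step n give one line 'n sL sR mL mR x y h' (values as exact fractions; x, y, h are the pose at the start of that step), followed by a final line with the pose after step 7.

n=0: pose=(-4,5,S); sL=10/3, sR=6/5; mL=68/15, mR=-5/3; mL+mR=43/15 → advance +1; mR−mL=-31/5 → turn -1·90°
n=1: pose=(-4,4,W); sL=120/101, sR=120/109; mL=25200/11009, mR=-60/101; mL+mR=18660/11009 → advance +1; mR−mL=-31740/11009 → turn -1·90°
n=2: pose=(-5,4,N); sL=12/13, sR=60/29; mL=1128/377, mR=-6/13; mL+mR=954/377 → advance +1; mR−mL=-1302/377 → turn -1·90°
n=3: pose=(-5,5,E); sL=24/13, sR=120/49; mL=2736/637, mR=-12/13; mL+mR=2148/637 → advance +1; mR−mL=-3324/637 → turn -1·90°
n=4: pose=(-4,5,S); sL=10/3, sR=6/5; mL=68/15, mR=-5/3; mL+mR=43/15 → advance +1; mR−mL=-31/5 → turn -1·90°
n=5: pose=(-4,4,W); sL=120/101, sR=120/109; mL=25200/11009, mR=-60/101; mL+mR=18660/11009 → advance +1; mR−mL=-31740/11009 → turn -1·90°
n=6: pose=(-5,4,N); sL=12/13, sR=60/29; mL=1128/377, mR=-6/13; mL+mR=954/377 → advance +1; mR−mL=-1302/377 → turn -1·90°
n=7: pose=(-5,5,E); sL=24/13, sR=120/49; mL=2736/637, mR=-12/13; mL+mR=2148/637 → advance +1; mR−mL=-3324/637 → turn -1·90°

0 10/3 6/5 68/15 -5/3 -4 5 S
1 120/101 120/109 25200/11009 -60/101 -4 4 W
2 12/13 60/29 1128/377 -6/13 -5 4 N
3 24/13 120/49 2736/637 -12/13 -5 5 E
4 10/3 6/5 68/15 -5/3 -4 5 S
5 120/101 120/109 25200/11009 -60/101 -4 4 W
6 12/13 60/29 1128/377 -6/13 -5 4 N
7 24/13 120/49 2736/637 -12/13 -5 5 E
final -4 5 S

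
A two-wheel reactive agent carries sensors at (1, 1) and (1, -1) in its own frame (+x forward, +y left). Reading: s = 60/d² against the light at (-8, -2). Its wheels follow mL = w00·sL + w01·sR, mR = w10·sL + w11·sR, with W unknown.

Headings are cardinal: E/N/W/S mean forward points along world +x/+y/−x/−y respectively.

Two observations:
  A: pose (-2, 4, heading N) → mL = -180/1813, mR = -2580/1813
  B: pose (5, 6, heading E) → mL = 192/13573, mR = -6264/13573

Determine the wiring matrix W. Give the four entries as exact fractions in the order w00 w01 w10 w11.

-1/2 1/2 -1 -1

obs A: pose=(-2,4,N) → sL=30/37, sR=30/49, mL=-180/1813, mR=-2580/1813
obs B: pose=(5,6,E) → sL=60/277, sR=12/49, mL=192/13573, mR=-6264/13573
sensor matrix S = [[30/37, 30/49], [60/277, 12/49]]; det S = 33120/502201
solve [mL_A; mL_B] = S·[w00; w01] and [mR_A; mR_B] = S·[w10; w11]:
  w00 = -1/2, w01 = 1/2, w10 = -1, w11 = -1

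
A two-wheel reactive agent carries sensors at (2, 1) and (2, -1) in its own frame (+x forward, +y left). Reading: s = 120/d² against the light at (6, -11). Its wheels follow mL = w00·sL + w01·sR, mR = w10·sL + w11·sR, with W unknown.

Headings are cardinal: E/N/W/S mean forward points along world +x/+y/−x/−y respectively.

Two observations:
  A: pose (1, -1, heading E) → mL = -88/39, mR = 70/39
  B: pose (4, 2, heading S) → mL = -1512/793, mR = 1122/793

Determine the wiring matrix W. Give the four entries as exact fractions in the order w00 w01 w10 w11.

-1 -1 1/2 1

obs A: pose=(1,-1,E) → sL=12/13, sR=4/3, mL=-88/39, mR=70/39
obs B: pose=(4,2,S) → sL=60/61, sR=12/13, mL=-1512/793, mR=1122/793
sensor matrix S = [[12/13, 4/3], [60/61, 12/13]]; det S = -4736/10309
solve [mL_A; mL_B] = S·[w00; w01] and [mR_A; mR_B] = S·[w10; w11]:
  w00 = -1, w01 = -1, w10 = 1/2, w11 = 1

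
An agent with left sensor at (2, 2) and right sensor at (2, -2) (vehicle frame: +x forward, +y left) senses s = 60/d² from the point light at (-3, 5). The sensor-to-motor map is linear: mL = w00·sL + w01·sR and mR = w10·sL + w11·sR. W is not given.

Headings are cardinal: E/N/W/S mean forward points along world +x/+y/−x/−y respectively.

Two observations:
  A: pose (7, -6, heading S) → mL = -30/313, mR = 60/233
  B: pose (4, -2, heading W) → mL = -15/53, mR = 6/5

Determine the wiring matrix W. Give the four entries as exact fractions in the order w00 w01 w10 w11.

obs A: pose=(7,-6,S) → sL=60/313, sR=60/233, mL=-30/313, mR=60/233
obs B: pose=(4,-2,W) → sL=30/53, sR=6/5, mL=-15/53, mR=6/5
sensor matrix S = [[60/313, 60/233], [30/53, 6/5]]; det S = 325728/3865237
solve [mL_A; mL_B] = S·[w00; w01] and [mR_A; mR_B] = S·[w10; w11]:
  w00 = -1/2, w01 = 0, w10 = 0, w11 = 1

-1/2 0 0 1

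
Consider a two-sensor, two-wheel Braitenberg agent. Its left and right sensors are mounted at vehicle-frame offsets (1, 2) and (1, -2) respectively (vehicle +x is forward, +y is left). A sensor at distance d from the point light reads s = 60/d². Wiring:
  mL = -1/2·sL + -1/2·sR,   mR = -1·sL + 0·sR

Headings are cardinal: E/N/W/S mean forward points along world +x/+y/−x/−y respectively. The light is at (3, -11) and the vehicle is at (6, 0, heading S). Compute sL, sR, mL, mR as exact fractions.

12/25 60/101 -1356/2525 -12/25

left sensor world pos  = (8, -1); dL² = 125
right sensor world pos = (4, -1); dR² = 101
sL = 60/125 = 12/25
sR = 60/101 = 60/101
mL = -1/2·sL + -1/2·sR = -1356/2525
mR = -1·sL + 0·sR = -12/25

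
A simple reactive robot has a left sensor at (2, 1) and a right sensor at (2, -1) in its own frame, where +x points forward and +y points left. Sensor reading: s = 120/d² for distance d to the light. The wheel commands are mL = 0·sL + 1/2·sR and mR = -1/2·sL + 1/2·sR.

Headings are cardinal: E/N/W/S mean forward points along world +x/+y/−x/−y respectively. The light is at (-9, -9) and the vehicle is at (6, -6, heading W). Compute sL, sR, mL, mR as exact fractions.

120/173 24/37 12/37 -144/6401

left sensor world pos  = (4, -7); dL² = 173
right sensor world pos = (4, -5); dR² = 185
sL = 120/173 = 120/173
sR = 120/185 = 24/37
mL = 0·sL + 1/2·sR = 12/37
mR = -1/2·sL + 1/2·sR = -144/6401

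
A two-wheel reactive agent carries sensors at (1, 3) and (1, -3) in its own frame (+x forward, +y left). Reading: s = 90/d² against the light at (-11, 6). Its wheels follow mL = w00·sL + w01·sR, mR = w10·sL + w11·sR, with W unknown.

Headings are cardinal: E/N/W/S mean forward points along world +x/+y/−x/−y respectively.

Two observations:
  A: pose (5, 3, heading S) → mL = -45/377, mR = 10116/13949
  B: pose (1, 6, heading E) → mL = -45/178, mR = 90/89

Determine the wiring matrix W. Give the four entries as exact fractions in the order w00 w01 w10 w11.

obs A: pose=(5,3,S) → sL=90/377, sR=18/37, mL=-45/377, mR=10116/13949
obs B: pose=(1,6,E) → sL=45/89, sR=45/89, mL=-45/178, mR=90/89
sensor matrix S = [[90/377, 18/37], [45/89, 45/89]]; det S = -155520/1241461
solve [mL_A; mL_B] = S·[w00; w01] and [mR_A; mR_B] = S·[w10; w11]:
  w00 = -1/2, w01 = 0, w10 = 1, w11 = 1

-1/2 0 1 1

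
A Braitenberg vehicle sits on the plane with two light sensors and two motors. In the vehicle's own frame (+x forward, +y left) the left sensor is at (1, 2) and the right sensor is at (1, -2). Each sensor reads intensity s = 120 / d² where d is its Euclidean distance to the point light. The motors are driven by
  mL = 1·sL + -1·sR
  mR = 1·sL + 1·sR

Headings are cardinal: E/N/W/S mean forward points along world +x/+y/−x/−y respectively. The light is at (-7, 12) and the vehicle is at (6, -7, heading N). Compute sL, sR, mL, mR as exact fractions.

left sensor world pos  = (4, -6); dL² = 445
right sensor world pos = (8, -6); dR² = 549
sL = 120/445 = 24/89
sR = 120/549 = 40/183
mL = 1·sL + -1·sR = 832/16287
mR = 1·sL + 1·sR = 7952/16287

24/89 40/183 832/16287 7952/16287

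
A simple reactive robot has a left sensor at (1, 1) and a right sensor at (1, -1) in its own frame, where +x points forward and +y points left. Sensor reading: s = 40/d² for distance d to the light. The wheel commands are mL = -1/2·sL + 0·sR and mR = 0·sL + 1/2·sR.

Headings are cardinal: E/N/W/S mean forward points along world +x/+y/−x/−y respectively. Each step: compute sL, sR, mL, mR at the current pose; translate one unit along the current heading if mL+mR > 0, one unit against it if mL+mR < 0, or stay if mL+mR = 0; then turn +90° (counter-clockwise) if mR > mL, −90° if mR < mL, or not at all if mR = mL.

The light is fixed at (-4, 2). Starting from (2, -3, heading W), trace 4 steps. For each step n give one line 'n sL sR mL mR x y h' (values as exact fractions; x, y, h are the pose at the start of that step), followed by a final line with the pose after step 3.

n=0: pose=(2,-3,W); sL=40/61, sR=40/41; mL=-20/61, mR=20/41; mL+mR=400/2501 → advance +1; mR−mL=2040/2501 → turn +1·90°
n=1: pose=(1,-3,S); sL=5/9, sR=10/13; mL=-5/18, mR=5/13; mL+mR=25/234 → advance +1; mR−mL=155/234 → turn +1·90°
n=2: pose=(1,-4,E); sL=40/61, sR=8/17; mL=-20/61, mR=4/17; mL+mR=-96/1037 → advance -1; mR−mL=584/1037 → turn +1·90°
n=3: pose=(0,-4,N); sL=20/17, sR=4/5; mL=-10/17, mR=2/5; mL+mR=-16/85 → advance -1; mR−mL=84/85 → turn +1·90°

0 40/61 40/41 -20/61 20/41 2 -3 W
1 5/9 10/13 -5/18 5/13 1 -3 S
2 40/61 8/17 -20/61 4/17 1 -4 E
3 20/17 4/5 -10/17 2/5 0 -4 N
final 0 -5 W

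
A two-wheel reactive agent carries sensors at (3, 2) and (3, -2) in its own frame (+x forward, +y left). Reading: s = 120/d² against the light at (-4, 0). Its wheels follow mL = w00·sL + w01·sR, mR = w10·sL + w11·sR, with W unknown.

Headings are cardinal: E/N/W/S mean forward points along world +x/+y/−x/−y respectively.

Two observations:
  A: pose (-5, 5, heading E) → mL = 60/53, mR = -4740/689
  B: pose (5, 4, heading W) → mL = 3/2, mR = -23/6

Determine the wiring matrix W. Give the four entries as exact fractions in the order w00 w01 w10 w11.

obs A: pose=(-5,5,E) → sL=120/53, sR=120/13, mL=60/53, mR=-4740/689
obs B: pose=(5,4,W) → sL=3, sR=5/3, mL=3/2, mR=-23/6
sensor matrix S = [[120/53, 120/13], [3, 5/3]]; det S = -16480/689
solve [mL_A; mL_B] = S·[w00; w01] and [mR_A; mR_B] = S·[w10; w11]:
  w00 = 1/2, w01 = 0, w10 = -1, w11 = -1/2

1/2 0 -1 -1/2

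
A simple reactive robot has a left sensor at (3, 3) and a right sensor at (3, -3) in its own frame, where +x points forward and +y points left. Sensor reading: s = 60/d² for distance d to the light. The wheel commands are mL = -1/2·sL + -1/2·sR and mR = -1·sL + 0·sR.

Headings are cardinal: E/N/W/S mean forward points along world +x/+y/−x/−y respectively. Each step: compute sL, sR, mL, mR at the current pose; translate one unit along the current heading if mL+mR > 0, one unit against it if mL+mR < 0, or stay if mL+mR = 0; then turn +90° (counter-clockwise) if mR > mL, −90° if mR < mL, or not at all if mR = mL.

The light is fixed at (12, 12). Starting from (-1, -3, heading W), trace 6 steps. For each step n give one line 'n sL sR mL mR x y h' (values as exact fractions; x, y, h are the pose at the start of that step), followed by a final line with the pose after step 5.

n=0: pose=(-1,-3,W); sL=3/29, sR=3/20; mL=-147/1160, mR=-3/29; mL+mR=-267/1160 → advance -1; mR−mL=27/1160 → turn +1·90°
n=1: pose=(0,-3,S); sL=4/27, sR=20/183; mL=-212/1647, mR=-4/27; mL+mR=-152/549 → advance -1; mR−mL=-32/1647 → turn -1·90°
n=2: pose=(0,-2,W); sL=30/257, sR=30/173; mL=-6450/44461, mR=-30/257; mL+mR=-11640/44461 → advance -1; mR−mL=1260/44461 → turn +1·90°
n=3: pose=(1,-2,S); sL=60/353, sR=12/97; mL=-5028/34241, mR=-60/353; mL+mR=-10848/34241 → advance -1; mR−mL=-792/34241 → turn -1·90°
n=4: pose=(1,-1,W); sL=15/113, sR=15/74; mL=-2805/16724, mR=-15/113; mL+mR=-5025/16724 → advance -1; mR−mL=585/16724 → turn +1·90°
n=5: pose=(2,-1,S); sL=12/61, sR=12/85; mL=-876/5185, mR=-12/61; mL+mR=-1896/5185 → advance -1; mR−mL=-144/5185 → turn -1·90°

0 3/29 3/20 -147/1160 -3/29 -1 -3 W
1 4/27 20/183 -212/1647 -4/27 0 -3 S
2 30/257 30/173 -6450/44461 -30/257 0 -2 W
3 60/353 12/97 -5028/34241 -60/353 1 -2 S
4 15/113 15/74 -2805/16724 -15/113 1 -1 W
5 12/61 12/85 -876/5185 -12/61 2 -1 S
final 2 0 W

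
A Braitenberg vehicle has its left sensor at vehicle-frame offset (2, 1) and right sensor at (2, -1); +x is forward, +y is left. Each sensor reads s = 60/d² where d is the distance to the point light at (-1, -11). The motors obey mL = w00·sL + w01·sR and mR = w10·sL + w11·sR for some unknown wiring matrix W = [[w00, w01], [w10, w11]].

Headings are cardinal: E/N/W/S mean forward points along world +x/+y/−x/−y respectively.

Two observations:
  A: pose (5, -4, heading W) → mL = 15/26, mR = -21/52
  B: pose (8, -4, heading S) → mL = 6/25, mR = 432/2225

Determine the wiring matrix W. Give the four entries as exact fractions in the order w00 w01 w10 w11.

1/2 0 -1 1

obs A: pose=(5,-4,W) → sL=15/13, sR=3/4, mL=15/26, mR=-21/52
obs B: pose=(8,-4,S) → sL=12/25, sR=60/89, mL=6/25, mR=432/2225
sensor matrix S = [[15/13, 3/4], [12/25, 60/89]]; det S = 12087/28925
solve [mL_A; mL_B] = S·[w00; w01] and [mR_A; mR_B] = S·[w10; w11]:
  w00 = 1/2, w01 = 0, w10 = -1, w11 = 1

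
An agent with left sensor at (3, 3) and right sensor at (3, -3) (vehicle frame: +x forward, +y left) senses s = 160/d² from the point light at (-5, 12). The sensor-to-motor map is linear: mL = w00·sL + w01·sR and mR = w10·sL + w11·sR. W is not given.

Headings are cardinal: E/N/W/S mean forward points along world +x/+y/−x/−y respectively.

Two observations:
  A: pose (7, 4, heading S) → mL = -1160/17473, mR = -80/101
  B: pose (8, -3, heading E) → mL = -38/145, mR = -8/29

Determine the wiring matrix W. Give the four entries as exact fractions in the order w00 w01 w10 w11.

-1 1/2 0 -1

obs A: pose=(7,4,S) → sL=80/173, sR=80/101, mL=-1160/17473, mR=-80/101
obs B: pose=(8,-3,E) → sL=2/5, sR=8/29, mL=-38/145, mR=-8/29
sensor matrix S = [[80/173, 80/101], [2/5, 8/29]]; det S = -95904/506717
solve [mL_A; mL_B] = S·[w00; w01] and [mR_A; mR_B] = S·[w10; w11]:
  w00 = -1, w01 = 1/2, w10 = 0, w11 = -1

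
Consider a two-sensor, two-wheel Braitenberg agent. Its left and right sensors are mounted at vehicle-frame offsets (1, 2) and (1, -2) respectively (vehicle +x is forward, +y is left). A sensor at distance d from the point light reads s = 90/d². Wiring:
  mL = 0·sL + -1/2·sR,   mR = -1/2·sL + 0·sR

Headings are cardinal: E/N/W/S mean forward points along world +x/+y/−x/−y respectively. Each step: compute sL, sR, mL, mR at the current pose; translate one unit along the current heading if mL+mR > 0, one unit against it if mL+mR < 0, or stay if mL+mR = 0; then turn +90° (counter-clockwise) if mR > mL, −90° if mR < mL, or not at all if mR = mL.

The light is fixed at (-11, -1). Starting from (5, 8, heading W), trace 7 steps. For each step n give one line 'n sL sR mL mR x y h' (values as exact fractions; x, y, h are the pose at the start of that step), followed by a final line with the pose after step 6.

0 45/137 45/173 -45/346 -45/274 5 8 W
1 18/65 90/461 -45/461 -9/65 6 8 N
2 45/212 1/4 -1/8 -45/424 6 7 E
3 90/277 2/9 -1/9 -45/277 5 7 N
4 9/37 45/157 -45/314 -9/74 5 6 E
5 90/233 90/353 -45/353 -45/233 4 6 N
6 9/32 45/136 -45/272 -9/64 4 5 E
final 3 5 N

n=0: pose=(5,8,W); sL=45/137, sR=45/173; mL=-45/346, mR=-45/274; mL+mR=-6975/23701 → advance -1; mR−mL=-810/23701 → turn -1·90°
n=1: pose=(6,8,N); sL=18/65, sR=90/461; mL=-45/461, mR=-9/65; mL+mR=-7074/29965 → advance -1; mR−mL=-1224/29965 → turn -1·90°
n=2: pose=(6,7,E); sL=45/212, sR=1/4; mL=-1/8, mR=-45/424; mL+mR=-49/212 → advance -1; mR−mL=1/53 → turn +1·90°
n=3: pose=(5,7,N); sL=90/277, sR=2/9; mL=-1/9, mR=-45/277; mL+mR=-682/2493 → advance -1; mR−mL=-128/2493 → turn -1·90°
n=4: pose=(5,6,E); sL=9/37, sR=45/157; mL=-45/314, mR=-9/74; mL+mR=-1539/5809 → advance -1; mR−mL=126/5809 → turn +1·90°
n=5: pose=(4,6,N); sL=90/233, sR=90/353; mL=-45/353, mR=-45/233; mL+mR=-26370/82249 → advance -1; mR−mL=-5400/82249 → turn -1·90°
n=6: pose=(4,5,E); sL=9/32, sR=45/136; mL=-45/272, mR=-9/64; mL+mR=-333/1088 → advance -1; mR−mL=27/1088 → turn +1·90°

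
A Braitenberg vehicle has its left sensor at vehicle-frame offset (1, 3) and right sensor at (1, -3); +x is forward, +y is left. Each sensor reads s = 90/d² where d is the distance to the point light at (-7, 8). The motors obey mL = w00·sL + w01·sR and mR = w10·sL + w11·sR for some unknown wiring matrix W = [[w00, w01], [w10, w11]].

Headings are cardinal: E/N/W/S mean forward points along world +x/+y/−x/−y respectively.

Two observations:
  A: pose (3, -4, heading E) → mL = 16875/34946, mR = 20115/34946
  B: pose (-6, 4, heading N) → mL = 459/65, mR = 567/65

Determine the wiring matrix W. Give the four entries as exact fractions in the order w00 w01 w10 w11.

1/2 1 1 1/2

obs A: pose=(3,-4,E) → sL=45/101, sR=45/173, mL=16875/34946, mR=20115/34946
obs B: pose=(-6,4,N) → sL=90/13, sR=18/5, mL=459/65, mR=567/65
sensor matrix S = [[45/101, 45/173], [90/13, 18/5]]; det S = -44712/227149
solve [mL_A; mL_B] = S·[w00; w01] and [mR_A; mR_B] = S·[w10; w11]:
  w00 = 1/2, w01 = 1, w10 = 1, w11 = 1/2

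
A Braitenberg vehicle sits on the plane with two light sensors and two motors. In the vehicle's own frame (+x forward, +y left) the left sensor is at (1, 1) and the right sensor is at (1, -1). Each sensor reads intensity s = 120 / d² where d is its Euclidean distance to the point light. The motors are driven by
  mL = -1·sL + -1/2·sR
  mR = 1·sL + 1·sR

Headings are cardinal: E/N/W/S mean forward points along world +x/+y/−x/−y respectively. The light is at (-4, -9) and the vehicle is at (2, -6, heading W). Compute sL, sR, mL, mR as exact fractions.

120/29 120/41 -6660/1189 8400/1189

left sensor world pos  = (1, -7); dL² = 29
right sensor world pos = (1, -5); dR² = 41
sL = 120/29 = 120/29
sR = 120/41 = 120/41
mL = -1·sL + -1/2·sR = -6660/1189
mR = 1·sL + 1·sR = 8400/1189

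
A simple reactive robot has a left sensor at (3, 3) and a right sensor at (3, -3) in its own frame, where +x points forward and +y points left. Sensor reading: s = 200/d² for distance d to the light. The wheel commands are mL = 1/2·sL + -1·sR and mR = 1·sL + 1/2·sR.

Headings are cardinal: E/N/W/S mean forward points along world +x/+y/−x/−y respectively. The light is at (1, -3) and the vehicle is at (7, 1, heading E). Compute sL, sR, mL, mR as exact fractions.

20/13 100/41 -890/533 1470/533

left sensor world pos  = (10, 4); dL² = 130
right sensor world pos = (10, -2); dR² = 82
sL = 200/130 = 20/13
sR = 200/82 = 100/41
mL = 1/2·sL + -1·sR = -890/533
mR = 1·sL + 1/2·sR = 1470/533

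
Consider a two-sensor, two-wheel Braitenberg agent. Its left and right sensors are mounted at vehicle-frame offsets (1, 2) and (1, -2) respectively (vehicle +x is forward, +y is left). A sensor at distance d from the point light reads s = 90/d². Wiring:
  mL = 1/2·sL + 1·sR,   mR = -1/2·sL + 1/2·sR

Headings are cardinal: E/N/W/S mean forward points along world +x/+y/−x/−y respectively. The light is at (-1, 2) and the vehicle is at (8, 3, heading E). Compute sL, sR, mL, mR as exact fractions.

left sensor world pos  = (9, 5); dL² = 109
right sensor world pos = (9, 1); dR² = 101
sL = 90/109 = 90/109
sR = 90/101 = 90/101
mL = 1/2·sL + 1·sR = 14355/11009
mR = -1/2·sL + 1/2·sR = 360/11009

90/109 90/101 14355/11009 360/11009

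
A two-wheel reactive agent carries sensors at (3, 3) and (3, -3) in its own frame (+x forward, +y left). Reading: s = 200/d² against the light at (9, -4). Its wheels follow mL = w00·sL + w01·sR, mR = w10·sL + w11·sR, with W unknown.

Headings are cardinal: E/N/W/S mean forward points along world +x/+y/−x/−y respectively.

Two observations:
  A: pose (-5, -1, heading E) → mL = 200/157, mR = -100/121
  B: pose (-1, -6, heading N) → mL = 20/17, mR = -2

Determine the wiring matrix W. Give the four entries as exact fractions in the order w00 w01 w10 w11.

1 0 0 -1/2

obs A: pose=(-5,-1,E) → sL=200/157, sR=200/121, mL=200/157, mR=-100/121
obs B: pose=(-1,-6,N) → sL=20/17, sR=4, mL=20/17, mR=-2
sensor matrix S = [[200/157, 200/121], [20/17, 4]]; det S = 1017600/322949
solve [mL_A; mL_B] = S·[w00; w01] and [mR_A; mR_B] = S·[w10; w11]:
  w00 = 1, w01 = 0, w10 = 0, w11 = -1/2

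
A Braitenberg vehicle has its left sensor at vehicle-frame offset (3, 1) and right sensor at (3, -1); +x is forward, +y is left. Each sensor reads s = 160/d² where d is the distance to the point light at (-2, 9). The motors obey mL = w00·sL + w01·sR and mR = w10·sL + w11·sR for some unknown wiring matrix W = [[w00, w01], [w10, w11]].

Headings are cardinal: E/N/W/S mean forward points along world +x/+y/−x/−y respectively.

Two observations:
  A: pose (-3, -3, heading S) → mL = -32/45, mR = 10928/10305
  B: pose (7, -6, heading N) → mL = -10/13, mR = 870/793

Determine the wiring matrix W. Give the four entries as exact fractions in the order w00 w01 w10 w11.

-1 0 1 1/2

obs A: pose=(-3,-3,S) → sL=32/45, sR=160/229, mL=-32/45, mR=10928/10305
obs B: pose=(7,-6,N) → sL=10/13, sR=40/61, mL=-10/13, mR=870/793
sensor matrix S = [[32/45, 160/229], [10/13, 40/61]]; det S = -116288/1634373
solve [mL_A; mL_B] = S·[w00; w01] and [mR_A; mR_B] = S·[w10; w11]:
  w00 = -1, w01 = 0, w10 = 1, w11 = 1/2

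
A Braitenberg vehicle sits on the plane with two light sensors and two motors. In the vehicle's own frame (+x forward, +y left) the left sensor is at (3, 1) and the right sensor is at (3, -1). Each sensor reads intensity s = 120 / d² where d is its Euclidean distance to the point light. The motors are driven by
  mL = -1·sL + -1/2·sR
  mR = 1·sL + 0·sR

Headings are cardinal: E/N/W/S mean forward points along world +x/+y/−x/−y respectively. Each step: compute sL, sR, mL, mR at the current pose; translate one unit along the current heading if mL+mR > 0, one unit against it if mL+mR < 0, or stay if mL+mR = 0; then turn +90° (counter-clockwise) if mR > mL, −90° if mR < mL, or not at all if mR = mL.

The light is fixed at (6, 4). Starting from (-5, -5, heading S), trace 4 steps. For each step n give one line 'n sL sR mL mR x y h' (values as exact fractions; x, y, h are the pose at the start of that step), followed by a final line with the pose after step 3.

0 30/61 5/12 -1025/1464 30/61 -5 -5 S
1 120/113 24/29 -4836/3277 120/113 -5 -4 E
2 60/97 60/73 -7290/7081 60/97 -6 -4 N
3 24/65 120/289 -10836/18785 24/65 -6 -5 W
final -5 -5 S

n=0: pose=(-5,-5,S); sL=30/61, sR=5/12; mL=-1025/1464, mR=30/61; mL+mR=-5/24 → advance -1; mR−mL=1745/1464 → turn +1·90°
n=1: pose=(-5,-4,E); sL=120/113, sR=24/29; mL=-4836/3277, mR=120/113; mL+mR=-12/29 → advance -1; mR−mL=8316/3277 → turn +1·90°
n=2: pose=(-6,-4,N); sL=60/97, sR=60/73; mL=-7290/7081, mR=60/97; mL+mR=-30/73 → advance -1; mR−mL=11670/7081 → turn +1·90°
n=3: pose=(-6,-5,W); sL=24/65, sR=120/289; mL=-10836/18785, mR=24/65; mL+mR=-60/289 → advance -1; mR−mL=17772/18785 → turn +1·90°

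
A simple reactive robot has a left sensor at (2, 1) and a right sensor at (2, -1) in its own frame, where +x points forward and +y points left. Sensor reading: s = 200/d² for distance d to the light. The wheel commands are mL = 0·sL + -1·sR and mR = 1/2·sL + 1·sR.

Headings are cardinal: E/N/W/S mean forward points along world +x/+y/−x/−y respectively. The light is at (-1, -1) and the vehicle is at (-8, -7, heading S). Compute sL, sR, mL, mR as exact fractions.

2 25/16 -25/16 41/16

left sensor world pos  = (-7, -9); dL² = 100
right sensor world pos = (-9, -9); dR² = 128
sL = 200/100 = 2
sR = 200/128 = 25/16
mL = 0·sL + -1·sR = -25/16
mR = 1/2·sL + 1·sR = 41/16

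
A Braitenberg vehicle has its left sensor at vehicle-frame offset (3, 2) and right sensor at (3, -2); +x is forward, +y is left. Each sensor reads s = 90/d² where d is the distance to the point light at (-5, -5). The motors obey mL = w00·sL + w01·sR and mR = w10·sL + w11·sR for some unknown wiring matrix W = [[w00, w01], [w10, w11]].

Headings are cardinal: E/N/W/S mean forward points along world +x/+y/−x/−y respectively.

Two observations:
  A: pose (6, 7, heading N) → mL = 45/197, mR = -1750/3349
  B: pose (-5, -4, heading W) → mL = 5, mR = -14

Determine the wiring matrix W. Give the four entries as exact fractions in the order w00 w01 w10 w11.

0 1 -1 -1

obs A: pose=(6,7,N) → sL=5/17, sR=45/197, mL=45/197, mR=-1750/3349
obs B: pose=(-5,-4,W) → sL=9, sR=5, mL=5, mR=-14
sensor matrix S = [[5/17, 45/197], [9, 5]]; det S = -1960/3349
solve [mL_A; mL_B] = S·[w00; w01] and [mR_A; mR_B] = S·[w10; w11]:
  w00 = 0, w01 = 1, w10 = -1, w11 = -1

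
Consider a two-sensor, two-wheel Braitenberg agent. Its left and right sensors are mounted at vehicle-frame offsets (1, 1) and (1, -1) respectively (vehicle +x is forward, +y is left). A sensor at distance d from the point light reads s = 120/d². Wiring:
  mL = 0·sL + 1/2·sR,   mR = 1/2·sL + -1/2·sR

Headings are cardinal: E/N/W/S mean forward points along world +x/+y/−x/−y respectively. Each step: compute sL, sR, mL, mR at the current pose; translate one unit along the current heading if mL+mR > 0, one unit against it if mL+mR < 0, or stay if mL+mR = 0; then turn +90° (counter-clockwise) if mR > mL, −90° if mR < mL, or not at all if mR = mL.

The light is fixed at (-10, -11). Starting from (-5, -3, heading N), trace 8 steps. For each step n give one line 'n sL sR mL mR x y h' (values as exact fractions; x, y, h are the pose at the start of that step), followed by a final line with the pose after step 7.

0 120/97 40/39 20/39 400/3783 -5 -3 N
1 15/17 6/5 3/5 -27/170 -5 -2 E
2 120/113 120/89 60/89 -1440/10057 -4 -2 S
3 60/37 60/53 30/53 480/1961 -4 -3 W
4 120/97 40/39 20/39 400/3783 -5 -3 N
5 15/17 6/5 3/5 -27/170 -5 -2 E
6 120/113 120/89 60/89 -1440/10057 -4 -2 S
7 60/37 60/53 30/53 480/1961 -4 -3 W
final -5 -3 N

n=0: pose=(-5,-3,N); sL=120/97, sR=40/39; mL=20/39, mR=400/3783; mL+mR=60/97 → advance +1; mR−mL=-1540/3783 → turn -1·90°
n=1: pose=(-5,-2,E); sL=15/17, sR=6/5; mL=3/5, mR=-27/170; mL+mR=15/34 → advance +1; mR−mL=-129/170 → turn -1·90°
n=2: pose=(-4,-2,S); sL=120/113, sR=120/89; mL=60/89, mR=-1440/10057; mL+mR=60/113 → advance +1; mR−mL=-8220/10057 → turn -1·90°
n=3: pose=(-4,-3,W); sL=60/37, sR=60/53; mL=30/53, mR=480/1961; mL+mR=30/37 → advance +1; mR−mL=-630/1961 → turn -1·90°
n=4: pose=(-5,-3,N); sL=120/97, sR=40/39; mL=20/39, mR=400/3783; mL+mR=60/97 → advance +1; mR−mL=-1540/3783 → turn -1·90°
n=5: pose=(-5,-2,E); sL=15/17, sR=6/5; mL=3/5, mR=-27/170; mL+mR=15/34 → advance +1; mR−mL=-129/170 → turn -1·90°
n=6: pose=(-4,-2,S); sL=120/113, sR=120/89; mL=60/89, mR=-1440/10057; mL+mR=60/113 → advance +1; mR−mL=-8220/10057 → turn -1·90°
n=7: pose=(-4,-3,W); sL=60/37, sR=60/53; mL=30/53, mR=480/1961; mL+mR=30/37 → advance +1; mR−mL=-630/1961 → turn -1·90°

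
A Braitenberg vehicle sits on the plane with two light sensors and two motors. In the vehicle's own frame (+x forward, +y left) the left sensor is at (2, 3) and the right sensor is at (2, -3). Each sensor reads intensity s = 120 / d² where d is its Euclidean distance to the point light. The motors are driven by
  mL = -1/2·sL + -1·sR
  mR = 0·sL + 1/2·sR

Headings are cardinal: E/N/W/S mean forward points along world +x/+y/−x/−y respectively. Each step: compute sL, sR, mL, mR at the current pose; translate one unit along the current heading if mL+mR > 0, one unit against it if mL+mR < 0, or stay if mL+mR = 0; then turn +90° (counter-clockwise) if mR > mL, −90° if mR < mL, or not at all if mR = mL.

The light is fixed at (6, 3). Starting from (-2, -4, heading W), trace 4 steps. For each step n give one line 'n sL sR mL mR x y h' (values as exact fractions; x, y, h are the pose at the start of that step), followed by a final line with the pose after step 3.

0 3/5 30/29 -387/290 15/29 -2 -4 W
1 120/97 120/181 -22500/17557 60/181 -1 -4 S
2 60/17 60/53 -2610/901 30/53 -1 -3 E
3 120/137 120/41 -18900/5617 60/41 -2 -3 N
final -2 -4 W

n=0: pose=(-2,-4,W); sL=3/5, sR=30/29; mL=-387/290, mR=15/29; mL+mR=-237/290 → advance -1; mR−mL=537/290 → turn +1·90°
n=1: pose=(-1,-4,S); sL=120/97, sR=120/181; mL=-22500/17557, mR=60/181; mL+mR=-16680/17557 → advance -1; mR−mL=28320/17557 → turn +1·90°
n=2: pose=(-1,-3,E); sL=60/17, sR=60/53; mL=-2610/901, mR=30/53; mL+mR=-2100/901 → advance -1; mR−mL=3120/901 → turn +1·90°
n=3: pose=(-2,-3,N); sL=120/137, sR=120/41; mL=-18900/5617, mR=60/41; mL+mR=-10680/5617 → advance -1; mR−mL=27120/5617 → turn +1·90°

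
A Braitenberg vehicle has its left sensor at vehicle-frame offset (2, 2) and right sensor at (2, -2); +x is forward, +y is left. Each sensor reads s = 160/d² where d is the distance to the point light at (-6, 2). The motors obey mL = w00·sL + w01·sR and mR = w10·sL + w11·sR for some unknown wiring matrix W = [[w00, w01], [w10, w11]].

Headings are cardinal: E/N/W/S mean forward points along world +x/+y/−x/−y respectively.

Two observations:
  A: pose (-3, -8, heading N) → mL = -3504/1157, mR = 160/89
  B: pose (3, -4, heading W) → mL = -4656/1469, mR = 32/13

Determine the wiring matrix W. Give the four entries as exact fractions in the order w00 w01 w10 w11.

obs A: pose=(-3,-8,N) → sL=32/13, sR=160/89, mL=-3504/1157, mR=160/89
obs B: pose=(3,-4,W) → sL=160/113, sR=32/13, mL=-4656/1469, mR=32/13
sensor matrix S = [[32/13, 160/89], [160/113, 32/13]]; det S = 5971968/1699633
solve [mL_A; mL_B] = S·[w00; w01] and [mR_A; mR_B] = S·[w10; w11]:
  w00 = -1/2, w01 = -1, w10 = 0, w11 = 1

-1/2 -1 0 1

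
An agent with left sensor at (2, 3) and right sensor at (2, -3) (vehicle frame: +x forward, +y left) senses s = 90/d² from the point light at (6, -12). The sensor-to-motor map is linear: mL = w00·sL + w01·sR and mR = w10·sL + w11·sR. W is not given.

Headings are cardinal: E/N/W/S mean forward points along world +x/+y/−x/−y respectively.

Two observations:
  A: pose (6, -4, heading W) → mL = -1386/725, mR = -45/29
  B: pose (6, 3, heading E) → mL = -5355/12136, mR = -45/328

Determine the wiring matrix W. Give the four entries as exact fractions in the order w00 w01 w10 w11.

-1/2 -1/2 -1/2 0

obs A: pose=(6,-4,W) → sL=90/29, sR=18/25, mL=-1386/725, mR=-45/29
obs B: pose=(6,3,E) → sL=45/164, sR=45/74, mL=-5355/12136, mR=-45/328
sensor matrix S = [[90/29, 18/25], [45/164, 45/74]]; det S = 743337/439930
solve [mL_A; mL_B] = S·[w00; w01] and [mR_A; mR_B] = S·[w10; w11]:
  w00 = -1/2, w01 = -1/2, w10 = -1/2, w11 = 0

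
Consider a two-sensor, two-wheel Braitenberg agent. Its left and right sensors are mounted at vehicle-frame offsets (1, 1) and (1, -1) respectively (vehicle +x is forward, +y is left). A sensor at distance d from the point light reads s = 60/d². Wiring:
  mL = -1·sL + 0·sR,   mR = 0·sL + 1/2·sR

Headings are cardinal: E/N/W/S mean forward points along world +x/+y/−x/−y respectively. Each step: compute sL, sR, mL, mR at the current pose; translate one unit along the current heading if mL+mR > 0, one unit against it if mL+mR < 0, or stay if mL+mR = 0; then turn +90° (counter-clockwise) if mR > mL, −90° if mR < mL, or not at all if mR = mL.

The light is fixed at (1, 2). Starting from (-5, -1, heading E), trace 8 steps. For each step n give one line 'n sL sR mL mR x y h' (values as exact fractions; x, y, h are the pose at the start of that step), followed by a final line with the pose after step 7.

n=0: pose=(-5,-1,E); sL=60/29, sR=60/41; mL=-60/29, mR=30/41; mL+mR=-1590/1189 → advance -1; mR−mL=3330/1189 → turn +1·90°
n=1: pose=(-6,-1,N); sL=15/17, sR=3/2; mL=-15/17, mR=3/4; mL+mR=-9/68 → advance -1; mR−mL=111/68 → turn +1·90°
n=2: pose=(-6,-2,W); sL=60/89, sR=60/73; mL=-60/89, mR=30/73; mL+mR=-1710/6497 → advance -1; mR−mL=7050/6497 → turn +1·90°
n=3: pose=(-5,-2,S); sL=6/5, sR=30/37; mL=-6/5, mR=15/37; mL+mR=-147/185 → advance -1; mR−mL=297/185 → turn +1·90°
n=4: pose=(-5,-1,E); sL=60/29, sR=60/41; mL=-60/29, mR=30/41; mL+mR=-1590/1189 → advance -1; mR−mL=3330/1189 → turn +1·90°
n=5: pose=(-6,-1,N); sL=15/17, sR=3/2; mL=-15/17, mR=3/4; mL+mR=-9/68 → advance -1; mR−mL=111/68 → turn +1·90°
n=6: pose=(-6,-2,W); sL=60/89, sR=60/73; mL=-60/89, mR=30/73; mL+mR=-1710/6497 → advance -1; mR−mL=7050/6497 → turn +1·90°
n=7: pose=(-5,-2,S); sL=6/5, sR=30/37; mL=-6/5, mR=15/37; mL+mR=-147/185 → advance -1; mR−mL=297/185 → turn +1·90°

0 60/29 60/41 -60/29 30/41 -5 -1 E
1 15/17 3/2 -15/17 3/4 -6 -1 N
2 60/89 60/73 -60/89 30/73 -6 -2 W
3 6/5 30/37 -6/5 15/37 -5 -2 S
4 60/29 60/41 -60/29 30/41 -5 -1 E
5 15/17 3/2 -15/17 3/4 -6 -1 N
6 60/89 60/73 -60/89 30/73 -6 -2 W
7 6/5 30/37 -6/5 15/37 -5 -2 S
final -5 -1 E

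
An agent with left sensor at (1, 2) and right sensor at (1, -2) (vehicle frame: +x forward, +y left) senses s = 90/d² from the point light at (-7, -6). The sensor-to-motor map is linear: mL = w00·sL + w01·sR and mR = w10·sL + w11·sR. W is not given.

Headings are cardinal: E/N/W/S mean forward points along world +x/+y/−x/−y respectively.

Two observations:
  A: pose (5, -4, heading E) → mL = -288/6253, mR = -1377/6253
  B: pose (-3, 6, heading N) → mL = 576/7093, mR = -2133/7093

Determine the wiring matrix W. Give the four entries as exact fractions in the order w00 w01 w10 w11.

1 -1 -1 1/2

obs A: pose=(5,-4,E) → sL=18/37, sR=90/169, mL=-288/6253, mR=-1377/6253
obs B: pose=(-3,6,N) → sL=90/173, sR=18/41, mL=576/7093, mR=-2133/7093
sensor matrix S = [[18/37, 90/169], [90/173, 18/41]]; det S = -2814912/44352529
solve [mL_A; mL_B] = S·[w00; w01] and [mR_A; mR_B] = S·[w10; w11]:
  w00 = 1, w01 = -1, w10 = -1, w11 = 1/2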